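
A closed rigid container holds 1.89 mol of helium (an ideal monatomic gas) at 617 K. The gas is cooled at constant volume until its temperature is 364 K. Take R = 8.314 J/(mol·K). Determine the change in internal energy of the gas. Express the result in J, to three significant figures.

ΔU ≈ -5960 J

Constant volume ⇒ W = 0, so Q = ΔU = nCᵥΔT with Cᵥ = 3R/2 = 12.47 J/(mol·K).
ΔU = (1.89)(12.47)(364 − 617) = -5963 J.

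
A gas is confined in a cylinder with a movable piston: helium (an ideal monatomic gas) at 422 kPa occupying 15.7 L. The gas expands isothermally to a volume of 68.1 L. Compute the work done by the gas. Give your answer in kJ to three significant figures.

Isothermal: W = nRT ln(V₂/V₁) = P₁V₁ ln(V₂/V₁).
P₁V₁ = (422 kPa)(15.7 L) = 6625 J.
W = 6625 × ln(68.1/15.7) = 6625 × 1.467
W_by_gas = 9722 J.

W ≈ 9.72 kJ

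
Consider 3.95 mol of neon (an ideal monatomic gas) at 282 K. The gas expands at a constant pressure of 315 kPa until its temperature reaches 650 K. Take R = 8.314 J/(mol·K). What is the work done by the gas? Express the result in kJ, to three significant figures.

Isobaric: W = P ΔV = nR ΔT.
W = (3.95)(8.314)(650 − 282) = 12085 J.

W ≈ 12.1 kJ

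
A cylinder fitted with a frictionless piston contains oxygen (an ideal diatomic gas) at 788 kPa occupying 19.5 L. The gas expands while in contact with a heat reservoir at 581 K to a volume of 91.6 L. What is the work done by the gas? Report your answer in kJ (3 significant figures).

W ≈ 23.8 kJ

Isothermal: W = nRT ln(V₂/V₁) = P₁V₁ ln(V₂/V₁).
P₁V₁ = (788 kPa)(19.5 L) = 15366 J.
W = 15366 × ln(91.6/19.5) = 15366 × 1.547
W_by_gas = 23771 J.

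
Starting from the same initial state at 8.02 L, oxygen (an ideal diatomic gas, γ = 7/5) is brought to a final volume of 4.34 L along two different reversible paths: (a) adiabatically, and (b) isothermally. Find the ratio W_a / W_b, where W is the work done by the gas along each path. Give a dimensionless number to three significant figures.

Path (a) adiabatic: W = P₁V₁(1 − (V₁/V₂)^(γ−1))/(γ−1) → W_a/(P₁V₁) = -0.6961.
Path (b) isothermal: W = P₁V₁ ln(V₂/V₁) → W_b/(P₁V₁) = -0.6141.
W_a / W_b = -0.6961 / -0.6141 = 1.134.

W_a / W_b ≈ 1.13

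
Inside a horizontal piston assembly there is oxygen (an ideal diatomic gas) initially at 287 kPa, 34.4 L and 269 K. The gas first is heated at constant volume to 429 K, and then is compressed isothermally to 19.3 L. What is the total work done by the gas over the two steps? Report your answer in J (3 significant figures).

W_total ≈ -9100 J

Step 1 (isochoric): W = 0 (constant volume).
After step 1: P = 457.7 kPa (V unchanged).
Step 2 (isothermal): W = P₁V₁ ln(V₂/V₁) = (15745) ln(19.3/34.4) = -9100 J.
W_total = 0 − 9100 = -9100 J.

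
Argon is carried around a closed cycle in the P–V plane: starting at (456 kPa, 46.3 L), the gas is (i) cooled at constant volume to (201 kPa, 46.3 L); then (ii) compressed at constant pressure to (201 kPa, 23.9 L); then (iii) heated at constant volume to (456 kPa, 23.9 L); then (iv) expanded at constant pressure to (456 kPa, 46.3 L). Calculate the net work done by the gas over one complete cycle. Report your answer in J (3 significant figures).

W_net ≈ 5710 J

Constant-volume legs do no work.
W(ii) = (201)(23.9 − 46.3) = -4502 J; W(iv) = (456)(46.3 − 23.9) = 10214 J.
W_net = -4502 + 10214 = 5712 J (the clockwise enclosed area).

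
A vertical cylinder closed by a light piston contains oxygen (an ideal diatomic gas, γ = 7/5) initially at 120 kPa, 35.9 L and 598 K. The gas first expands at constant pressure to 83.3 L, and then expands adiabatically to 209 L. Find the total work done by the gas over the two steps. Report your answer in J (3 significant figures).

W_total ≈ 13400 J

Step 1 (isobaric): W = PΔV = (120 kPa)(83.3 − 35.9 L) = 5688 J.
After step 1: P = 120 kPa, V = 83.3 L, T = 1388 K.
Step 2 (adiabatic): W = (P₁V₁ − P₂V₂)/(γ−1) = (9996 − 6919)/0.4 = 7693 J.
W_total = 5688 + 7693 = 13381 J.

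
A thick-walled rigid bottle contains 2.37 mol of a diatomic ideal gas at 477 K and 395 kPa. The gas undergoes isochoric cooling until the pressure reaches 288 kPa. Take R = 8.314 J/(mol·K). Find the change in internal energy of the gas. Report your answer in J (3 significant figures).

ΔU ≈ -6370 J

Constant volume ⇒ W = 0, so Q = ΔU = nCᵥΔT with Cᵥ = 5R/2 = 20.79 J/(mol·K).
At constant V, T₂/T₁ = P₂/P₁ ⇒ ΔT = T₁(P₂/P₁ − 1) = 477·(288/395 − 1) = -129.2 K.
ΔU = (2.37)(20.79)(-129.2) = -6365 J.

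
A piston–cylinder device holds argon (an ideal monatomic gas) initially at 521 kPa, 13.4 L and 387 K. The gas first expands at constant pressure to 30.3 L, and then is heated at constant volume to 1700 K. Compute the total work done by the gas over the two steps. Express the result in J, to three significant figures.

Step 1 (isobaric): W = PΔV = (521 kPa)(30.3 − 13.4 L) = 8805 J.
Step 2 (isochoric): W = 0 (constant volume).
W_total = 8805 + 0 = 8805 J.

W_total ≈ 8800 J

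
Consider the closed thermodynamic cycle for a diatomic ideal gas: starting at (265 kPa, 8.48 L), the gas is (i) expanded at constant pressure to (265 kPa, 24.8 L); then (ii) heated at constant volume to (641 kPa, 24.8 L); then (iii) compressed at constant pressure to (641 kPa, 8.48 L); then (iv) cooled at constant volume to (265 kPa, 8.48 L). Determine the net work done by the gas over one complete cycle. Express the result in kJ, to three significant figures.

Constant-volume legs do no work.
W(i) = (265)(24.8 − 8.48) = 4325 J; W(iii) = (641)(8.48 − 24.8) = -10461 J.
W_net = 4325 − 10461 = -6136 J (the counter-clockwise enclosed area).

W_net ≈ -6.14 kJ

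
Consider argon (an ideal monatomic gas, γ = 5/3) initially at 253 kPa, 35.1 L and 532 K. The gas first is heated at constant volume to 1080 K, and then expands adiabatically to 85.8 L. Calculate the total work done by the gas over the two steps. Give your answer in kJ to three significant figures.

Step 1 (isochoric): W = 0 (constant volume).
After step 1: P = 513.6 kPa (V unchanged).
Step 2 (adiabatic): W = (P₁V₁ − P₂V₂)/(γ−1) = (18028 − 9935)/0.667 = 12140 J.
W_total = 0 + 12140 = 12140 J.

W_total ≈ 12.1 kJ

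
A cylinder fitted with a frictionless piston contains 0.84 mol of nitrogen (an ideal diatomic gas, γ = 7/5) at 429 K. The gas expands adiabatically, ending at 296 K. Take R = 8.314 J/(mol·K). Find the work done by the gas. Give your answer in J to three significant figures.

W ≈ 2320 J

Adiabatic ⇒ Q = 0, so W_by = −ΔU = nCᵥ(T₁ − T₂).
Cᵥ = 5R/2 = 20.79 J/(mol·K).
W = (0.84)(20.79)(429 − 296) = 2322 J.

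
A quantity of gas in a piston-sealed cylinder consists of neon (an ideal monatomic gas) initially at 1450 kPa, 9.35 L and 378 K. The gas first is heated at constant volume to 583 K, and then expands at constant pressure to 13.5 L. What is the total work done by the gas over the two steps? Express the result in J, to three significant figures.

Step 1 (isochoric): W = 0 (constant volume).
After step 1: P = 2236 kPa (V unchanged).
Step 2 (isobaric): W = PΔV = (2236 kPa)(13.5 − 9.35 L) = 9281 J.
W_total = 0 + 9281 = 9281 J.

W_total ≈ 9280 J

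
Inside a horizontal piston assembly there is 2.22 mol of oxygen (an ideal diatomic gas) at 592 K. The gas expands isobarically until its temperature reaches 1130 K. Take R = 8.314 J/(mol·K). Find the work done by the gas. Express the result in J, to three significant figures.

W ≈ 9930 J

Isobaric: W = P ΔV = nR ΔT.
W = (2.22)(8.314)(1130 − 592) = 9930 J.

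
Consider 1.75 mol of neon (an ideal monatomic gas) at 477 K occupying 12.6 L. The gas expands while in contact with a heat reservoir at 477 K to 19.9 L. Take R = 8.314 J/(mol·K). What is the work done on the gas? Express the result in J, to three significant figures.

Isothermal: W = nRT ln(V₂/V₁).
W = (1.75)(8.314)(477) × ln(19.9/12.6)
  = 6940 × 0.457
W_by_gas = 3172 J; work on gas = −W_by = -3172 J.

W ≈ -3170 J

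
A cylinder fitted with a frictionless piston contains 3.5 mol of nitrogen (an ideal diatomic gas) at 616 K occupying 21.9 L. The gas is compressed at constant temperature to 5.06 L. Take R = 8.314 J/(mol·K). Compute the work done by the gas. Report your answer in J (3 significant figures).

Isothermal: W = nRT ln(V₂/V₁).
W = (3.5)(8.314)(616) × ln(5.06/21.9)
  = 17925 × -1.465
W_by_gas = -26262 J.

W ≈ -26300 J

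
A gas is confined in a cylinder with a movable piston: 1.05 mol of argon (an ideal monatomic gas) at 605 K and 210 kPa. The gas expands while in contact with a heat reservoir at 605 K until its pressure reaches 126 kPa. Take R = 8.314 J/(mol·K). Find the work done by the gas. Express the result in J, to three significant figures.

W ≈ 2700 J

Isothermal process: W = nRT ln(V₂/V₁) = nRT ln(P₁/P₂).
W = (1.05)(8.314)(605) × ln(210/126)
  = 5281 × ln(1.667) = 5281 × 0.5108
W_by_gas = 2698 J.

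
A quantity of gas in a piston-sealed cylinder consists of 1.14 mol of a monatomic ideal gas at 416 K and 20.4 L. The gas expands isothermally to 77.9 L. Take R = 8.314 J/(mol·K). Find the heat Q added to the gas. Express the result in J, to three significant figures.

Q ≈ 5280 J

Isothermal ⇒ ΔU = 0, so Q = W = nRT ln(V₂/V₁).
Q = (1.14)(8.314)(416) ln(77.9/20.4) = 3943 × 1.34 = 5283 J.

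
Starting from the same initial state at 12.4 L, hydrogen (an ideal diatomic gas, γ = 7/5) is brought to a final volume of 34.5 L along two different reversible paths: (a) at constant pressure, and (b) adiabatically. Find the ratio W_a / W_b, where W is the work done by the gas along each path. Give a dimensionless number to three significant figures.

W_a / W_b ≈ 2.12

Path (a) isobaric: W = P₁(V₂ − V₁) → W_a/(P₁V₁) = 1.782.
Path (b) adiabatic: W = P₁V₁(1 − (V₁/V₂)^(γ−1))/(γ−1) → W_b/(P₁V₁) = 0.8397.
W_a / W_b = 1.782 / 0.8397 = 2.122.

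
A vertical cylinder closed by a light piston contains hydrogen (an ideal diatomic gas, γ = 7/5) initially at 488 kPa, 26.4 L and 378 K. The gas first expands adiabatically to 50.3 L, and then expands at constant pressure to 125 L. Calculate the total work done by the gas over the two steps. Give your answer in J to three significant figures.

W_total ≈ 22100 J

Step 1 (adiabatic): W = (P₁V₁ − P₂V₂)/(γ−1) = (12883 − 9955)/0.4 = 7321 J.
After step 1: P = 197.9 kPa, V = 50.3 L, T = 292.1 K.
Step 2 (isobaric): W = PΔV = (197.9 kPa)(125 − 50.3 L) = 14784 J.
W_total = 7321 + 14784 = 22105 J.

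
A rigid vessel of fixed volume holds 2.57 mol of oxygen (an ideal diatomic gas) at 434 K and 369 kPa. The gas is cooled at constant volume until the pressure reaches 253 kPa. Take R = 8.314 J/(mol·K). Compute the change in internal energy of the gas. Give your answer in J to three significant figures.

ΔU ≈ -7290 J

Constant volume ⇒ W = 0, so Q = ΔU = nCᵥΔT with Cᵥ = 5R/2 = 20.79 J/(mol·K).
At constant V, T₂/T₁ = P₂/P₁ ⇒ ΔT = T₁(P₂/P₁ − 1) = 434·(253/369 − 1) = -136.4 K.
ΔU = (2.57)(20.79)(-136.4) = -7288 J.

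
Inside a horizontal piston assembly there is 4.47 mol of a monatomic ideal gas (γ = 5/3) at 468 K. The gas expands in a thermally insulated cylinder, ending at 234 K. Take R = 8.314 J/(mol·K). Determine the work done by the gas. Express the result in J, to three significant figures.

Adiabatic ⇒ Q = 0, so W_by = −ΔU = nCᵥ(T₁ − T₂).
Cᵥ = 3R/2 = 12.47 J/(mol·K).
W = (4.47)(12.47)(468 − 234) = 13044 J.

W ≈ 13000 J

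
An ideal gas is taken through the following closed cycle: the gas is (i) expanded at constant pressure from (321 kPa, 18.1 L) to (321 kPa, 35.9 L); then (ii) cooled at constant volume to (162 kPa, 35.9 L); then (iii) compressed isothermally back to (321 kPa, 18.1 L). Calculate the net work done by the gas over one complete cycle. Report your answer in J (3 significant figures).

W_net ≈ 1730 J

Leg (i): W = PΔV = (321)(35.9 − 18.1) = 5714 J.
Leg (ii): W = 0.
Leg (iii): W = PᵢVᵢ ln(V_f/Vᵢ) = (5816) ln(18.1/35.9) = -3983 J.
W_net = 5714 − 3983 = 1731 J.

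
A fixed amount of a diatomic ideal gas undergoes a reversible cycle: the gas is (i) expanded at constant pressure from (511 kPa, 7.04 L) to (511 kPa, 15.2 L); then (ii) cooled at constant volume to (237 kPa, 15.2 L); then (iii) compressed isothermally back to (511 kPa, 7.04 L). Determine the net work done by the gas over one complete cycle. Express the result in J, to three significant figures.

W_net ≈ 1400 J

Leg (i): W = PΔV = (511)(15.2 − 7.04) = 4170 J.
Leg (ii): W = 0.
Leg (iii): W = PᵢVᵢ ln(V_f/Vᵢ) = (3602) ln(7.04/15.2) = -2773 J.
W_net = 4170 − 2773 = 1397 J.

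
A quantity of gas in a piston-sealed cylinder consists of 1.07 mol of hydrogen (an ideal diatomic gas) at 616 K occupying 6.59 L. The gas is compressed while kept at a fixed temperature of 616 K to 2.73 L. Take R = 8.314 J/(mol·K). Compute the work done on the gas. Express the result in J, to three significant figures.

Isothermal: W = nRT ln(V₂/V₁).
W = (1.07)(8.314)(616) × ln(2.73/6.59)
  = 5480 × -0.8813
W_by_gas = -4829 J; work on gas = −W_by = 4829 J.

W ≈ 4830 J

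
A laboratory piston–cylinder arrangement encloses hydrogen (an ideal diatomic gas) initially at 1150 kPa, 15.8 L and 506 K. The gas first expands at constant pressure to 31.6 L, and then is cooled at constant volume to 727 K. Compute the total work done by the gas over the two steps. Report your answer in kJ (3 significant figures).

W_total ≈ 18.2 kJ

Step 1 (isobaric): W = PΔV = (1150 kPa)(31.6 − 15.8 L) = 18170 J.
Step 2 (isochoric): W = 0 (constant volume).
W_total = 18170 + 0 = 18170 J.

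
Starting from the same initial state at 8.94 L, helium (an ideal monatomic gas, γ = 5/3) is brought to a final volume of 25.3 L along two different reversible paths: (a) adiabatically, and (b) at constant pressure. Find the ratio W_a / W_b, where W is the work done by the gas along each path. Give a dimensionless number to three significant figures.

W_a / W_b ≈ 0.410

Path (a) adiabatic: W = P₁V₁(1 − (V₁/V₂)^(γ−1))/(γ−1) → W_a/(P₁V₁) = 0.7503.
Path (b) isobaric: W = P₁(V₂ − V₁) → W_b/(P₁V₁) = 1.83.
W_a / W_b = 0.7503 / 1.83 = 0.41.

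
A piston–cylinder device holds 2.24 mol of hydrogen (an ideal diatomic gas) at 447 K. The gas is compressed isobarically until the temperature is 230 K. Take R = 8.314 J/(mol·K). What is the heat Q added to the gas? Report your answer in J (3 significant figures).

Isobaric: W = nRΔT = (2.24)(8.314)(-217) = -4041 J.
ΔU = nCᵥΔT with Cᵥ = 5R/2: ΔU = (2.24)(20.79)(-217) = -10103 J.
Q = ΔU + W = -10103 − 4041 = -14144 J.

Q ≈ -14100 J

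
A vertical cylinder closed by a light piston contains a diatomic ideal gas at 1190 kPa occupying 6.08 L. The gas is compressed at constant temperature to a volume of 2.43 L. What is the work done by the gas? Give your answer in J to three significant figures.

W ≈ -6640 J

Isothermal: W = nRT ln(V₂/V₁) = P₁V₁ ln(V₂/V₁).
P₁V₁ = (1190 kPa)(6.08 L) = 7235 J.
W = 7235 × ln(2.43/6.08) = 7235 × -0.9171
W_by_gas = -6635 J.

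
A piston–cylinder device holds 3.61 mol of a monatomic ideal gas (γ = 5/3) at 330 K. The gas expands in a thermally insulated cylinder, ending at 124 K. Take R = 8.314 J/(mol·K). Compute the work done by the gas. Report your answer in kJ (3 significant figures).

W ≈ 9.27 kJ

Adiabatic ⇒ Q = 0, so W_by = −ΔU = nCᵥ(T₁ − T₂).
Cᵥ = 3R/2 = 12.47 J/(mol·K).
W = (3.61)(12.47)(330 − 124) = 9274 J.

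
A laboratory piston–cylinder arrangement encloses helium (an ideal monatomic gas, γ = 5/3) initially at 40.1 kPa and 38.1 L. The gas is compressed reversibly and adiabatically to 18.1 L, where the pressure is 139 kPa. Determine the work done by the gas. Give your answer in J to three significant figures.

Adiabatic: W = (P₁V₁ − P₂V₂)/(γ − 1) with γ = 5/3.
P₁V₁ = 1528 J, P₂V₂ = 2516 J.
W = (1528 − 2516) / 0.6667 = -1482 J.

W ≈ -1480 J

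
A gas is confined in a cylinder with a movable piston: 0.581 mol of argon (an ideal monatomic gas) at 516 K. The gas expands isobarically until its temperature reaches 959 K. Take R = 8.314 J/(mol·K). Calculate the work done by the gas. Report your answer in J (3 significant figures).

W ≈ 2140 J

Isobaric: W = P ΔV = nR ΔT.
W = (0.581)(8.314)(959 − 516) = 2140 J.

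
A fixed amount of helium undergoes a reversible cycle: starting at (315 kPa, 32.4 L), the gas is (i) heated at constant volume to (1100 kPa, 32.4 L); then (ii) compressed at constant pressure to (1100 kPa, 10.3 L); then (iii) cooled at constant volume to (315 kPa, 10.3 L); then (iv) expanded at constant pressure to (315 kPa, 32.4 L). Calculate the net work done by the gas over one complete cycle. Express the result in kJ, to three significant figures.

Constant-volume legs do no work.
W(ii) = (1100)(10.3 − 32.4) = -24310 J; W(iv) = (315)(32.4 − 10.3) = 6961 J.
W_net = -24310 + 6961 = -17348 J (the counter-clockwise enclosed area).

W_net ≈ -17.3 kJ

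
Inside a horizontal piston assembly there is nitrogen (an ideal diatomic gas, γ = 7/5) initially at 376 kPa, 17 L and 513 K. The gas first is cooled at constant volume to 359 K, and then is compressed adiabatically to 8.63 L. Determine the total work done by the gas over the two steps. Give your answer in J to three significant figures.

Step 1 (isochoric): W = 0 (constant volume).
After step 1: P = 263.1 kPa (V unchanged).
Step 2 (adiabatic): W = (P₁V₁ − P₂V₂)/(γ−1) = (4473 − 5867)/0.4 = -3484 J.
W_total = 0 − 3484 = -3484 J.

W_total ≈ -3480 J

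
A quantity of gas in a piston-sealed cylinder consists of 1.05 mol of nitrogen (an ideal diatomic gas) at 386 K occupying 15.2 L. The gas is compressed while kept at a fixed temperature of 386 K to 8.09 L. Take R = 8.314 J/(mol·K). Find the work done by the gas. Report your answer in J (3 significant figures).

W ≈ -2130 J

Isothermal: W = nRT ln(V₂/V₁).
W = (1.05)(8.314)(386) × ln(8.09/15.2)
  = 3370 × -0.6307
W_by_gas = -2125 J.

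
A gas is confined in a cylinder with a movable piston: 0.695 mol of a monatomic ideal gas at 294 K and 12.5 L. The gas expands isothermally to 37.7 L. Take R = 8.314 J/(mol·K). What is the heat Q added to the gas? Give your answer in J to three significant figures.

Q ≈ 1880 J

Isothermal ⇒ ΔU = 0, so Q = W = nRT ln(V₂/V₁).
Q = (0.695)(8.314)(294) ln(37.7/12.5) = 1699 × 1.104 = 1875 J.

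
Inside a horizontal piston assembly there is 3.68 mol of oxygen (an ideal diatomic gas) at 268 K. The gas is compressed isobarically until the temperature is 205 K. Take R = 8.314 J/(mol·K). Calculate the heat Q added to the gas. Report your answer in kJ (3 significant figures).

Isobaric: W = nRΔT = (3.68)(8.314)(-63) = -1928 J.
ΔU = nCᵥΔT with Cᵥ = 5R/2: ΔU = (3.68)(20.79)(-63) = -4819 J.
Q = ΔU + W = -4819 − 1928 = -6746 J.

Q ≈ -6.75 kJ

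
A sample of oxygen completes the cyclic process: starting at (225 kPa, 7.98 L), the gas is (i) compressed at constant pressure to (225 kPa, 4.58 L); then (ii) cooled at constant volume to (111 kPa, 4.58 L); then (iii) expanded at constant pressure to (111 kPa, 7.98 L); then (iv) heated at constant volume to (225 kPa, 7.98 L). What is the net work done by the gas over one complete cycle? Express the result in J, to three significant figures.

Constant-volume legs do no work.
W(i) = (225)(4.58 − 7.98) = -765 J; W(iii) = (111)(7.98 − 4.58) = 377.4 J.
W_net = -765 + 377.4 = -387.6 J (the counter-clockwise enclosed area).

W_net ≈ -388 J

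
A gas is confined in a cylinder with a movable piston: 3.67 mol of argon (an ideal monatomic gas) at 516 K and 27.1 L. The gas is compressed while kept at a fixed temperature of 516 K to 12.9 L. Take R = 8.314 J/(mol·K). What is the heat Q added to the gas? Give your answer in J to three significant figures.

Q ≈ -11700 J

Isothermal ⇒ ΔU = 0, so Q = W = nRT ln(V₂/V₁).
Q = (3.67)(8.314)(516) ln(12.9/27.1) = 15744 × -0.7423 = -11687 J.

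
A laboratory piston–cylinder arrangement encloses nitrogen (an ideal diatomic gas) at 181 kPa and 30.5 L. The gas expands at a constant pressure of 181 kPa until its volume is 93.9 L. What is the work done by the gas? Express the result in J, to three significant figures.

W ≈ 11500 J

Isobaric: W = P ΔV.
W = (181 kPa)(93.9 − 30.5 L) = (181)(63.4) = 11475 J.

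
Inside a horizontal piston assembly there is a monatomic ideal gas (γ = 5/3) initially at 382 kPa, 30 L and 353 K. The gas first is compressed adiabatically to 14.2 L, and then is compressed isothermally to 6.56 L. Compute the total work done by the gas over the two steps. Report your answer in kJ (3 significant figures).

W_total ≈ -25.7 kJ

Step 1 (adiabatic): W = (P₁V₁ − P₂V₂)/(γ−1) = (11460 − 18869)/0.667 = -11113 J.
After step 1: P = 1329 kPa, V = 14.2 L, T = 581.2 K.
Step 2 (isothermal): W = P₁V₁ ln(V₂/V₁) = (18869) ln(6.56/14.2) = -14571 J.
W_total = -11113 − 14571 = -25684 J.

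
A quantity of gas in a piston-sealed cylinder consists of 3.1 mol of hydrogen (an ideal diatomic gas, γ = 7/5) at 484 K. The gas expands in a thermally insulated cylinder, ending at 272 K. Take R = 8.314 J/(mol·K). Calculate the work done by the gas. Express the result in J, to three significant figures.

W ≈ 13700 J

Adiabatic ⇒ Q = 0, so W_by = −ΔU = nCᵥ(T₁ − T₂).
Cᵥ = 5R/2 = 20.79 J/(mol·K).
W = (3.1)(20.79)(484 − 272) = 13660 J.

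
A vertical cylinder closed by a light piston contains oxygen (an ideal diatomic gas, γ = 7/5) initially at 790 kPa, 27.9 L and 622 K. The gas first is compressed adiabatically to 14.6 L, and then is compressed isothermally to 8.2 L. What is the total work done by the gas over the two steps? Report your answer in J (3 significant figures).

W_total ≈ -32800 J

Step 1 (adiabatic): W = (P₁V₁ − P₂V₂)/(γ−1) = (22041 − 28558)/0.4 = -16293 J.
After step 1: P = 1956 kPa, V = 14.6 L, T = 805.9 K.
Step 2 (isothermal): W = P₁V₁ ln(V₂/V₁) = (28558) ln(8.2/14.6) = -16475 J.
W_total = -16293 − 16475 = -32768 J.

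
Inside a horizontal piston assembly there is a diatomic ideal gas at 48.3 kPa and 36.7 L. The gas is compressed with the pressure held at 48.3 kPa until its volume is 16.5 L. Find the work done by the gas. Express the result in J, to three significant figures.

W ≈ -976 J

Isobaric: W = P ΔV.
W = (48.3 kPa)(16.5 − 36.7 L) = (48.3)(-20.2) = -975.7 J.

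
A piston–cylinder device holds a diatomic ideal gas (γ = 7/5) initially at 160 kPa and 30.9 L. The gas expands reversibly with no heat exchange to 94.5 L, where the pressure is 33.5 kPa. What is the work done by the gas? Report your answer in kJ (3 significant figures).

Adiabatic: W = (P₁V₁ − P₂V₂)/(γ − 1) with γ = 7/5.
P₁V₁ = 4944 J, P₂V₂ = 3166 J.
W = (4944 − 3166) / 0.4 = 4446 J.

W ≈ 4.45 kJ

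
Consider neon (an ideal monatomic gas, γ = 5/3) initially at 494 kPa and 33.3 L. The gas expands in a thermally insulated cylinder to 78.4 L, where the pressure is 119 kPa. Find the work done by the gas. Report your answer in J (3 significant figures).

Adiabatic: W = (P₁V₁ − P₂V₂)/(γ − 1) with γ = 5/3.
P₁V₁ = 16450 J, P₂V₂ = 9330 J.
W = (16450 − 9330) / 0.6667 = 10681 J.

W ≈ 10700 J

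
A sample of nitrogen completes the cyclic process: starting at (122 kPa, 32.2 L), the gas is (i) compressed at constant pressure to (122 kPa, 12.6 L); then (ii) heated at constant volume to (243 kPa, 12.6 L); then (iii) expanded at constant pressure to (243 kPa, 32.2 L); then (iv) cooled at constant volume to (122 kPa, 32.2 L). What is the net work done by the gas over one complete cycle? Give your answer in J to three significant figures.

W_net ≈ 2370 J

Constant-volume legs do no work.
W(i) = (122)(12.6 − 32.2) = -2391 J; W(iii) = (243)(32.2 − 12.6) = 4763 J.
W_net = -2391 + 4763 = 2372 J (the clockwise enclosed area).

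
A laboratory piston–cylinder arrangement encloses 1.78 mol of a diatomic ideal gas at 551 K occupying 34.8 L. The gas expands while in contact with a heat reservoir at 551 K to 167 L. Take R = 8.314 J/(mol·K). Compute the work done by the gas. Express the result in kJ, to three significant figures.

W ≈ 12.8 kJ

Isothermal: W = nRT ln(V₂/V₁).
W = (1.78)(8.314)(551) × ln(167/34.8)
  = 8154 × 1.568
W_by_gas = 12789 J.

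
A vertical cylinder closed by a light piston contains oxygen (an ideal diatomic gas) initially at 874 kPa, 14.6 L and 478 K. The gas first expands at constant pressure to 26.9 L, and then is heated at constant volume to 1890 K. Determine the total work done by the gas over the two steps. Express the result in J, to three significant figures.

Step 1 (isobaric): W = PΔV = (874 kPa)(26.9 − 14.6 L) = 10750 J.
Step 2 (isochoric): W = 0 (constant volume).
W_total = 10750 + 0 = 10750 J.

W_total ≈ 10800 J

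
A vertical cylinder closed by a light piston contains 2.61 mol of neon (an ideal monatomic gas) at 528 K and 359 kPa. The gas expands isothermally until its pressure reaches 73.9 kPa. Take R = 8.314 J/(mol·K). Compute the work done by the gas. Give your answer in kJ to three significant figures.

W ≈ 18.1 kJ

Isothermal process: W = nRT ln(V₂/V₁) = nRT ln(P₁/P₂).
W = (2.61)(8.314)(528) × ln(359/73.9)
  = 11457 × ln(4.858) = 11457 × 1.581
W_by_gas = 18110 J.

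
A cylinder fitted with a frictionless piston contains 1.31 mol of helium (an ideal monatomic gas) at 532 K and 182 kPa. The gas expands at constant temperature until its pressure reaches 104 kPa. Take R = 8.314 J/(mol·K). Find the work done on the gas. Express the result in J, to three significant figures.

W ≈ -3240 J

Isothermal process: W = nRT ln(V₂/V₁) = nRT ln(P₁/P₂).
W = (1.31)(8.314)(532) × ln(182/104)
  = 5794 × ln(1.75) = 5794 × 0.5596
W_by_gas = 3243 J; work on gas = −W_by = -3243 J.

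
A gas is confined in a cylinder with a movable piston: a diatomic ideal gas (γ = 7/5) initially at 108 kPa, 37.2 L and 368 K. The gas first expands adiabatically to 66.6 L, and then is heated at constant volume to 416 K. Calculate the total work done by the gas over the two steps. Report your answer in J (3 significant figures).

W_total ≈ 2090 J

Step 1 (adiabatic): W = (P₁V₁ − P₂V₂)/(γ−1) = (4018 − 3183)/0.4 = 2087 J.
Step 2 (isochoric): W = 0 (constant volume).
W_total = 2087 + 0 = 2087 J.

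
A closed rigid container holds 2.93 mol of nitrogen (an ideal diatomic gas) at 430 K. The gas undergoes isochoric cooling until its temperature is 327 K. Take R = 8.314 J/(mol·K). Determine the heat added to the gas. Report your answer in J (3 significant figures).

Constant volume ⇒ W = 0, so Q = ΔU = nCᵥΔT with Cᵥ = 5R/2 = 20.79 J/(mol·K).
ΔU = (2.93)(20.79)(327 − 430) = -6273 J.

Q ≈ -6270 J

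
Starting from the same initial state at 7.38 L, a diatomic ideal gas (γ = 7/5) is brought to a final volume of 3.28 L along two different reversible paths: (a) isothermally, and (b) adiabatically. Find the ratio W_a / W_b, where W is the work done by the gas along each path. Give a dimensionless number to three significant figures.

W_a / W_b ≈ 0.847

Path (a) isothermal: W = P₁V₁ ln(V₂/V₁) → W_a/(P₁V₁) = -0.8109.
Path (b) adiabatic: W = P₁V₁(1 − (V₁/V₂)^(γ−1))/(γ−1) → W_b/(P₁V₁) = -0.9579.
W_a / W_b = -0.8109 / -0.9579 = 0.8466.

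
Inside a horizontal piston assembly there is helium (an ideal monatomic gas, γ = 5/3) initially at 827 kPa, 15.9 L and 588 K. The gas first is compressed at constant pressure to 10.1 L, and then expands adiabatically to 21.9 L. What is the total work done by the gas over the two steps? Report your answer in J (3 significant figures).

W_total ≈ 254 J

Step 1 (isobaric): W = PΔV = (827 kPa)(10.1 − 15.9 L) = -4797 J.
After step 1: P = 827 kPa, V = 10.1 L, T = 373.5 K.
Step 2 (adiabatic): W = (P₁V₁ − P₂V₂)/(γ−1) = (8353 − 4986)/0.667 = 5050 J.
W_total = -4797 + 5050 = 253.6 J.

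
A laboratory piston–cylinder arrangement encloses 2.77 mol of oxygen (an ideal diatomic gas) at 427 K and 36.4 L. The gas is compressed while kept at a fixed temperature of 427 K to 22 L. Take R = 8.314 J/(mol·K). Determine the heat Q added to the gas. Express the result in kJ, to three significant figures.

Isothermal ⇒ ΔU = 0, so Q = W = nRT ln(V₂/V₁).
Q = (2.77)(8.314)(427) ln(22/36.4) = 9834 × -0.5035 = -4952 J.

Q ≈ -4.95 kJ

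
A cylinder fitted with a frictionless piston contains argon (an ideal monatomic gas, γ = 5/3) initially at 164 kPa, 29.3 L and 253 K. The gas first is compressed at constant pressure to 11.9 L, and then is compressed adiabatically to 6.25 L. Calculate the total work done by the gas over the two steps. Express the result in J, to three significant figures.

W_total ≈ -4420 J

Step 1 (isobaric): W = PΔV = (164 kPa)(11.9 − 29.3 L) = -2854 J.
After step 1: P = 164 kPa, V = 11.9 L, T = 102.8 K.
Step 2 (adiabatic): W = (P₁V₁ − P₂V₂)/(γ−1) = (1952 − 2998)/0.667 = -1570 J.
W_total = -2854 − 1570 = -4423 J.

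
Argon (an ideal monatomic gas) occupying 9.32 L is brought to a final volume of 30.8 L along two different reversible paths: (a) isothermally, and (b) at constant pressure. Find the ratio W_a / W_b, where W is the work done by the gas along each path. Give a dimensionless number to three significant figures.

Path (a) isothermal: W = P₁V₁ ln(V₂/V₁) → W_a/(P₁V₁) = 1.195.
Path (b) isobaric: W = P₁(V₂ − V₁) → W_b/(P₁V₁) = 2.305.
W_a / W_b = 1.195 / 2.305 = 0.5187.

W_a / W_b ≈ 0.519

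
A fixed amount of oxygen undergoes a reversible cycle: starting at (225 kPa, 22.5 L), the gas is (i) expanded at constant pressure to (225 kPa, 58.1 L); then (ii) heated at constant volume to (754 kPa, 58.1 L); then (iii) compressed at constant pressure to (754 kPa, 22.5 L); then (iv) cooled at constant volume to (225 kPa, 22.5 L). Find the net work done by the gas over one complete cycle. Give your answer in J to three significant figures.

W_net ≈ -18800 J

Constant-volume legs do no work.
W(i) = (225)(58.1 − 22.5) = 8010 J; W(iii) = (754)(22.5 − 58.1) = -26842 J.
W_net = 8010 − 26842 = -18832 J (the counter-clockwise enclosed area).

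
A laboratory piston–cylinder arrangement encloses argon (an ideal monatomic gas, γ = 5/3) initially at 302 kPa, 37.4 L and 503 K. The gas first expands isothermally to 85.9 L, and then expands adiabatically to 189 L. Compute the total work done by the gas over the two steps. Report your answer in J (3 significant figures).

Step 1 (isothermal): W = P₁V₁ ln(V₂/V₁) = (11295) ln(85.9/37.4) = 9392 J.
After step 1: P = 131.5 kPa, V = 85.9 L, T = 503 K.
Step 2 (adiabatic): W = (P₁V₁ − P₂V₂)/(γ−1) = (11295 − 6677)/0.667 = 6927 J.
W_total = 9392 + 6927 = 16319 J.

W_total ≈ 16300 J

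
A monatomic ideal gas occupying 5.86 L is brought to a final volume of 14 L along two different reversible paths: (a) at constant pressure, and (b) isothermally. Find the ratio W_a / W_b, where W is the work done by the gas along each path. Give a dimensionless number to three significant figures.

W_a / W_b ≈ 1.59

Path (a) isobaric: W = P₁(V₂ − V₁) → W_a/(P₁V₁) = 1.389.
Path (b) isothermal: W = P₁V₁ ln(V₂/V₁) → W_b/(P₁V₁) = 0.8709.
W_a / W_b = 1.389 / 0.8709 = 1.595.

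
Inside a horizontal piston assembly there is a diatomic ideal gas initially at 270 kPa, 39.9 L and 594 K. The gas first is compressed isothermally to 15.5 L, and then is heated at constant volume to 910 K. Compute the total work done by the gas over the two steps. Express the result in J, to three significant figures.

Step 1 (isothermal): W = P₁V₁ ln(V₂/V₁) = (10773) ln(15.5/39.9) = -10186 J.
Step 2 (isochoric): W = 0 (constant volume).
W_total = -10186 + 0 = -10186 J.

W_total ≈ -10200 J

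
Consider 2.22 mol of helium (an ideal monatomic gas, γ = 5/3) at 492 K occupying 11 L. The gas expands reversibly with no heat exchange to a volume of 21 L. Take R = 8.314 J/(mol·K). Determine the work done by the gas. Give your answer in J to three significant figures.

Adiabatic: TV^(γ−1) = const with γ = 5/3.
T₂ = T₁ (V₁/V₂)^(γ−1) = 492 × (11/21)^0.667 = 492 × 0.6498 = 319.7 K.
W_by = nCᵥ(T₁ − T₂) = (2.22)(12.47)(492 − 319.7) = 4770 J.

W ≈ 4770 J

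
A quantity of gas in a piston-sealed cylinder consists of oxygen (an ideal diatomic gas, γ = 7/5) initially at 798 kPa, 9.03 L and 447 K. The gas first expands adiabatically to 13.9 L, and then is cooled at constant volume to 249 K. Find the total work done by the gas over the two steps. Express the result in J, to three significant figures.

Step 1 (adiabatic): W = (P₁V₁ − P₂V₂)/(γ−1) = (7206 − 6064)/0.4 = 2855 J.
Step 2 (isochoric): W = 0 (constant volume).
W_total = 2855 + 0 = 2855 J.

W_total ≈ 2850 J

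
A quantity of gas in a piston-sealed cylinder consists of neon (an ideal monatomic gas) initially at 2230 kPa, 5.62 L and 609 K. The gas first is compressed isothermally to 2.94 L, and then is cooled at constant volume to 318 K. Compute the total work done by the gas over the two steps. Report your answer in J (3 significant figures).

W_total ≈ -8120 J

Step 1 (isothermal): W = P₁V₁ ln(V₂/V₁) = (12533) ln(2.94/5.62) = -8120 J.
Step 2 (isochoric): W = 0 (constant volume).
W_total = -8120 + 0 = -8120 J.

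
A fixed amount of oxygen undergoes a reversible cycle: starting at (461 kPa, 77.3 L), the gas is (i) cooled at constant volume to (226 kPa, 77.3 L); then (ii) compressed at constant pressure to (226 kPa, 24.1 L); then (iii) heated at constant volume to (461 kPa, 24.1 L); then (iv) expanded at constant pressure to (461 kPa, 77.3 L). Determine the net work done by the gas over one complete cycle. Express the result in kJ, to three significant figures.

Constant-volume legs do no work.
W(ii) = (226)(24.1 − 77.3) = -12023 J; W(iv) = (461)(77.3 − 24.1) = 24525 J.
W_net = -12023 + 24525 = 12502 J (the clockwise enclosed area).

W_net ≈ 12.5 kJ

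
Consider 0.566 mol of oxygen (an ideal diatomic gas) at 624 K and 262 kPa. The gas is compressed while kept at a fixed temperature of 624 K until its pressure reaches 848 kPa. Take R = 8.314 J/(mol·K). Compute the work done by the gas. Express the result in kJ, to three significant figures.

Isothermal process: W = nRT ln(V₂/V₁) = nRT ln(P₁/P₂).
W = (0.566)(8.314)(624) × ln(262/848)
  = 2936 × ln(0.309) = 2936 × -1.175
W_by_gas = -3449 J.

W ≈ -3.45 kJ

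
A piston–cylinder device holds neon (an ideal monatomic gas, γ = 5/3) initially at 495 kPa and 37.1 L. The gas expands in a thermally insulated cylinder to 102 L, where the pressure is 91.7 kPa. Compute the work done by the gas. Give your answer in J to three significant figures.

Adiabatic: W = (P₁V₁ − P₂V₂)/(γ − 1) with γ = 5/3.
P₁V₁ = 18364 J, P₂V₂ = 9353 J.
W = (18364 − 9353) / 0.6667 = 13517 J.

W ≈ 13500 J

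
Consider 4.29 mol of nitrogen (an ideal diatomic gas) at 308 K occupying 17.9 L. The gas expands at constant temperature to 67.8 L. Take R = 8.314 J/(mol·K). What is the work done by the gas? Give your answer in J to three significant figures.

Isothermal: W = nRT ln(V₂/V₁).
W = (4.29)(8.314)(308) × ln(67.8/17.9)
  = 10985 × 1.332
W_by_gas = 14630 J.

W ≈ 14600 J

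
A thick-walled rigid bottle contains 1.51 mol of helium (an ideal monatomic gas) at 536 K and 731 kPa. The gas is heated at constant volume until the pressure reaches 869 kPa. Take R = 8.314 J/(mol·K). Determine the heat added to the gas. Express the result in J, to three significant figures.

Q ≈ 1910 J

Constant volume ⇒ W = 0, so Q = ΔU = nCᵥΔT with Cᵥ = 3R/2 = 12.47 J/(mol·K).
At constant V, T₂/T₁ = P₂/P₁ ⇒ ΔT = T₁(P₂/P₁ − 1) = 536·(869/731 − 1) = 101.2 K.
ΔU = (1.51)(12.47)(101.2) = 1905 J.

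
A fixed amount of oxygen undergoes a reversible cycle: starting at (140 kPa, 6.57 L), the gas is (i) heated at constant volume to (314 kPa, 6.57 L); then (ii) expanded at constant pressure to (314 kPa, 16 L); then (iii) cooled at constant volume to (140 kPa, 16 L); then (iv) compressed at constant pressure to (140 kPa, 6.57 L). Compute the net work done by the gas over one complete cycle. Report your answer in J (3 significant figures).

W_net ≈ 1640 J

Constant-volume legs do no work.
W(ii) = (314)(16 − 6.57) = 2961 J; W(iv) = (140)(6.57 − 16) = -1320 J.
W_net = 2961 − 1320 = 1641 J (the clockwise enclosed area).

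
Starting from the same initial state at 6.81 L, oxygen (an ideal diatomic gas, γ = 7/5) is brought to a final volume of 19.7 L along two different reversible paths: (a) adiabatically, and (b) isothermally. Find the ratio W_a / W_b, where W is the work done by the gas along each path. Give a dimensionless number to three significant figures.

Path (a) adiabatic: W = P₁V₁(1 − (V₁/V₂)^(γ−1))/(γ−1) → W_a/(P₁V₁) = 0.8654.
Path (b) isothermal: W = P₁V₁ ln(V₂/V₁) → W_b/(P₁V₁) = 1.062.
W_a / W_b = 0.8654 / 1.062 = 0.8147.

W_a / W_b ≈ 0.815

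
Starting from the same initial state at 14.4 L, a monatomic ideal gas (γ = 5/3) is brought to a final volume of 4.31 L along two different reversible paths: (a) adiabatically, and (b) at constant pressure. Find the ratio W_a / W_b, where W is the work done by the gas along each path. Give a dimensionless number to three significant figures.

Path (a) adiabatic: W = P₁V₁(1 − (V₁/V₂)^(γ−1))/(γ−1) → W_a/(P₁V₁) = -1.852.
Path (b) isobaric: W = P₁(V₂ − V₁) → W_b/(P₁V₁) = -0.7007.
W_a / W_b = -1.852 / -0.7007 = 2.644.

W_a / W_b ≈ 2.64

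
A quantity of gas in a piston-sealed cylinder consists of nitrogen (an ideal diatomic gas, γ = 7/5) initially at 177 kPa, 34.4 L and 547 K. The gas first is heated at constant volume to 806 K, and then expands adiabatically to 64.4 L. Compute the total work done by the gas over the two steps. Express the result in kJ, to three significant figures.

Step 1 (isochoric): W = 0 (constant volume).
After step 1: P = 260.8 kPa (V unchanged).
Step 2 (adiabatic): W = (P₁V₁ − P₂V₂)/(γ−1) = (8972 − 6981)/0.4 = 4976 J.
W_total = 0 + 4976 = 4976 J.

W_total ≈ 4.98 kJ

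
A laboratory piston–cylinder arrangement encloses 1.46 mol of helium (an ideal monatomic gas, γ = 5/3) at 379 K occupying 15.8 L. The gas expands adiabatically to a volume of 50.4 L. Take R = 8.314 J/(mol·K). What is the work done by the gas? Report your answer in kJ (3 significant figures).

Adiabatic: TV^(γ−1) = const with γ = 5/3.
T₂ = T₁ (V₁/V₂)^(γ−1) = 379 × (15.8/50.4)^0.667 = 379 × 0.4615 = 174.9 K.
W_by = nCᵥ(T₁ − T₂) = (1.46)(12.47)(379 − 174.9) = 3716 J.

W ≈ 3.72 kJ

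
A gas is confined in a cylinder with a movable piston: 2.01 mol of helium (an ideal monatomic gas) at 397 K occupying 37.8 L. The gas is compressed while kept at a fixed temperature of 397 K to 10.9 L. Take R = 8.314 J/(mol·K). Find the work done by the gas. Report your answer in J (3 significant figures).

W ≈ -8250 J

Isothermal: W = nRT ln(V₂/V₁).
W = (2.01)(8.314)(397) × ln(10.9/37.8)
  = 6634 × -1.244
W_by_gas = -8250 J.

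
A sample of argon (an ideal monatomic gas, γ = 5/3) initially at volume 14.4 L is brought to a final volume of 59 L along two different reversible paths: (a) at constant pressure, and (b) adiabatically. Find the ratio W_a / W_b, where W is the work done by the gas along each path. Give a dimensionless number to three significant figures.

W_a / W_b ≈ 3.39

Path (a) isobaric: W = P₁(V₂ − V₁) → W_a/(P₁V₁) = 3.097.
Path (b) adiabatic: W = P₁V₁(1 − (V₁/V₂)^(γ−1))/(γ−1) → W_b/(P₁V₁) = 0.9142.
W_a / W_b = 3.097 / 0.9142 = 3.388.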